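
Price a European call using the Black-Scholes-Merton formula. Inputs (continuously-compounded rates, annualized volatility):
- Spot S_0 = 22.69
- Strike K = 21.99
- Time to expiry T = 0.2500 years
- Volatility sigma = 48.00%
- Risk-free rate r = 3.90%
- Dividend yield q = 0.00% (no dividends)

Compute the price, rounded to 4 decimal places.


d1 = (ln(S/K) + (r - q + 0.5*sigma^2) * T) / (sigma * sqrt(T)) = 0.29119373
d2 = d1 - sigma * sqrt(T) = 0.05119373
exp(-rT) = 0.99029738; exp(-qT) = 1.00000000
C = S_0 * exp(-qT) * N(d1) - K * exp(-rT) * N(d2)
N(d1) = 0.61454842; N(d2) = 0.52041442
C = 22.6900 * 1.00000000 * 0.61454842 - 21.9900 * 0.99029738 * 0.52041442 = 2.6112

Answer: Price = 2.6112


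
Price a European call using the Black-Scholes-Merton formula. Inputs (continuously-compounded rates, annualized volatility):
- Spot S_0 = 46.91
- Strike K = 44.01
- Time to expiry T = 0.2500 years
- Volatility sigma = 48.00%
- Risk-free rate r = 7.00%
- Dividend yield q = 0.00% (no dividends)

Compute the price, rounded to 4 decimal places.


Answer: Price = 6.3809

Derivation:
d1 = (ln(S/K) + (r - q + 0.5*sigma^2) * T) / (sigma * sqrt(T)) = 0.45880830
d2 = d1 - sigma * sqrt(T) = 0.21880830
exp(-rT) = 0.98265224; exp(-qT) = 1.00000000
C = S_0 * exp(-qT) * N(d1) - K * exp(-rT) * N(d2)
N(d1) = 0.67681408; N(d2) = 0.58660031
C = 46.9100 * 1.00000000 * 0.67681408 - 44.0100 * 0.98265224 * 0.58660031 = 6.3809


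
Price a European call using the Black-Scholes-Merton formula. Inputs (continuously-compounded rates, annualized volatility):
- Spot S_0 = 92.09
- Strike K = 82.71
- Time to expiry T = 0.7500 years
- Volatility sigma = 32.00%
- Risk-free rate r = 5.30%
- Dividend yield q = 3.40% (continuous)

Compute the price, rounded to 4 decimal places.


d1 = (ln(S/K) + (r - q + 0.5*sigma^2) * T) / (sigma * sqrt(T)) = 0.57762395
d2 = d1 - sigma * sqrt(T) = 0.30049583
exp(-rT) = 0.96102967; exp(-qT) = 0.97482238
C = S_0 * exp(-qT) * N(d1) - K * exp(-rT) * N(d2)
N(d1) = 0.71824098; N(d2) = 0.61810051
C = 92.0900 * 0.97482238 * 0.71824098 - 82.7100 * 0.96102967 * 0.61810051 = 15.3467

Answer: Price = 15.3467


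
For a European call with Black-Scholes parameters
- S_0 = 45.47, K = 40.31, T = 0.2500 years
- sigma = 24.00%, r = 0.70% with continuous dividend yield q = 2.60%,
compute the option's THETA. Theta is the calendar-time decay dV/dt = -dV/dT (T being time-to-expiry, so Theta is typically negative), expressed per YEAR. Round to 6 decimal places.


Answer: Theta = -1.795154

Derivation:
d1 = 1.0241932559; d2 = 0.9041932559
phi(d1) = 0.2361178000; exp(-qT) = 0.9935210793; exp(-rT) = 0.9982515304
Theta = -S*exp(-qT)*phi(d1)*sigma/(2*sqrt(T)) - r*K*exp(-rT)*N(d2) + q*S*exp(-qT)*N(d1)
N(d1) = 0.8471279982; N(d2) = 0.8170535322; sqrt(T) = 0.5000000000
Term 1 = -45.4700 * 0.9935210793 * 0.2361178000 * 0.2400 / (2 * 0.5000000000) = -2.5600120519
Term 2 = -0.0070 * 40.3100 * 0.9982515304 * 0.8170535322 = -0.2301448890
Term 3 = 0.0260 * 45.4700 * 0.9935210793 * 0.8471279982 = 0.9950030770
Theta = -2.5600120519 + (-0.2301448890) + (0.9950030770) = -1.795154


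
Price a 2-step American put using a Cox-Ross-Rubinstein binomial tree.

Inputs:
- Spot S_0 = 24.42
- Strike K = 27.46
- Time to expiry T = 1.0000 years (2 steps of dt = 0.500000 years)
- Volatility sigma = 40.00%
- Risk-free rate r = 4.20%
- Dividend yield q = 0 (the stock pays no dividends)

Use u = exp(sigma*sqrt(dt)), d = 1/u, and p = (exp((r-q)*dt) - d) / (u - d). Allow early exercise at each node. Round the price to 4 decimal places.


Answer: Price = V(0,0) = 5.4541

Derivation:
dt = T/N = 0.500000
u = exp(sigma*sqrt(dt)) = 1.326896; d = 1/u = 0.753638
p = (exp((r-q)*dt) - d) / (u - d) = 0.466777
Discount per step: exp(-r*dt) = 0.979219
Stock lattice S(k, i) with i counting down-moves:
  k=0: S(0,0) = 24.4200
  k=1: S(1,0) = 32.4028; S(1,1) = 18.4038
  k=2: S(2,0) = 42.9952; S(2,1) = 24.4200; S(2,2) = 13.8698
Terminal payoffs V(N, i) = max(K - S_T, 0):
  V(2,0) = 0.000000; V(2,1) = 3.040000; V(2,2) = 13.590155
Backward induction: V(k, i) = exp(-r*dt) * [p * V(k+1, i) + (1-p) * V(k+1, i+1)]; then take max(V_cont, immediate exercise) for American.
  V(1,0) = exp(-r*dt) * [p*0.000000 + (1-p)*3.040000] = 1.587312; exercise = 0.000000; V(1,0) = max -> 1.587312
  V(1,1) = exp(-r*dt) * [p*3.040000 + (1-p)*13.590155] = 8.485505; exercise = 9.056152; V(1,1) = max -> 9.056152
  V(0,0) = exp(-r*dt) * [p*1.587312 + (1-p)*9.056152] = 5.454121; exercise = 3.040000; V(0,0) = max -> 5.454121


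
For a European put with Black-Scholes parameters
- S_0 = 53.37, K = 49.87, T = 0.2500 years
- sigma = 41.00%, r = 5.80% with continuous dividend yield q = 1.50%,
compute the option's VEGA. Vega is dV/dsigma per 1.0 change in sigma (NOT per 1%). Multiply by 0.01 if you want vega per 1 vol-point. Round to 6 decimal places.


Answer: Vega = 9.425379

Derivation:
d1 = 0.4858130282; d2 = 0.2808130282
phi(d1) = 0.3545358952; exp(-qT) = 0.9962570225; exp(-rT) = 0.9856046187
Vega = S * exp(-qT) * phi(d1) * sqrt(T) = 53.3700 * 0.9962570225 * 0.3545358952 * 0.5000000000 = 9.425379


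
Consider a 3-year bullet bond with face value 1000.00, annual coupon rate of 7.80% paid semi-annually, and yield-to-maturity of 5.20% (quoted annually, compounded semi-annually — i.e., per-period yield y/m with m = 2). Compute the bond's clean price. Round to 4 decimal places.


Coupon per period c = face * coupon_rate / m = 39.000000
Periods per year m = 2; per-period yield y/m = 0.026000
Number of cashflows N = 6
Cashflows (t years, CF_t, discount factor 1/(1+y/m)^(m*t), PV):
  t = 0.5000: CF_t = 39.000000, DF = 0.974659, PV = 38.011696
  t = 1.0000: CF_t = 39.000000, DF = 0.949960, PV = 37.048437
  t = 1.5000: CF_t = 39.000000, DF = 0.925887, PV = 36.109587
  t = 2.0000: CF_t = 39.000000, DF = 0.902424, PV = 35.194530
  t = 2.5000: CF_t = 39.000000, DF = 0.879555, PV = 34.302660
  t = 3.0000: CF_t = 1039.000000, DF = 0.857266, PV = 890.699858
Price P = sum_t PV_t = 1071.366767

Answer: Price = 1071.3668


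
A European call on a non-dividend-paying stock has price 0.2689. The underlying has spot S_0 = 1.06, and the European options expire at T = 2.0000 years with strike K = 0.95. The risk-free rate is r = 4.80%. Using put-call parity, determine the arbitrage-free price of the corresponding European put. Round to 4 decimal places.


Put-call parity: C - P = S_0 * exp(-qT) - K * exp(-rT).
S_0 * exp(-qT) = 1.0600 * 1.00000000 = 1.06000000
K * exp(-rT) = 0.9500 * 0.90846402 = 0.86304082
P = C - S*exp(-qT) + K*exp(-rT)
P = 0.2689 - 1.06000000 + 0.86304082 = 0.0719

Answer: Put price = 0.0719


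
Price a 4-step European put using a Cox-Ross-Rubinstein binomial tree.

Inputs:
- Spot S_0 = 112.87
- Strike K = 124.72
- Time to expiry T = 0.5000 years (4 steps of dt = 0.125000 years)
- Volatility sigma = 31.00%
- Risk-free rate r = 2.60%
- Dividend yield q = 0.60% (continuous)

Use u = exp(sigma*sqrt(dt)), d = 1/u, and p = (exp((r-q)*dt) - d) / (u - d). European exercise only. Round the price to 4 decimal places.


Answer: Price = V(0,0) = 16.9529

Derivation:
dt = T/N = 0.125000
u = exp(sigma*sqrt(dt)) = 1.115833; d = 1/u = 0.896191
p = (exp((r-q)*dt) - d) / (u - d) = 0.484023
Discount per step: exp(-r*dt) = 0.996755
Stock lattice S(k, i) with i counting down-moves:
  k=0: S(0,0) = 112.8700
  k=1: S(1,0) = 125.9441; S(1,1) = 101.1531
  k=2: S(2,0) = 140.5326; S(2,1) = 112.8700; S(2,2) = 90.6525
  k=3: S(3,0) = 156.8110; S(3,1) = 125.9441; S(3,2) = 101.1531; S(3,3) = 81.2420
  k=4: S(4,0) = 174.9750; S(4,1) = 140.5326; S(4,2) = 112.8700; S(4,3) = 90.6525; S(4,4) = 72.8083
Terminal payoffs V(N, i) = max(K - S_T, 0):
  V(4,0) = 0.000000; V(4,1) = 0.000000; V(4,2) = 11.850000; V(4,3) = 34.067491; V(4,4) = 51.911660
Backward induction: V(k, i) = exp(-r*dt) * [p * V(k+1, i) + (1-p) * V(k+1, i+1)].
  V(3,0) = exp(-r*dt) * [p*0.000000 + (1-p)*0.000000] = 0.000000
  V(3,1) = exp(-r*dt) * [p*0.000000 + (1-p)*11.850000] = 6.094483
  V(3,2) = exp(-r*dt) * [p*11.850000 + (1-p)*34.067491] = 23.238059
  V(3,3) = exp(-r*dt) * [p*34.067491 + (1-p)*51.911660] = 43.134250
  V(2,0) = exp(-r*dt) * [p*0.000000 + (1-p)*6.094483] = 3.134408
  V(2,1) = exp(-r*dt) * [p*6.094483 + (1-p)*23.238059] = 14.891691
  V(2,2) = exp(-r*dt) * [p*23.238059 + (1-p)*43.134250] = 33.395317
  V(1,0) = exp(-r*dt) * [p*3.134408 + (1-p)*14.891691] = 9.171036
  V(1,1) = exp(-r*dt) * [p*14.891691 + (1-p)*33.395317] = 24.359831
  V(0,0) = exp(-r*dt) * [p*9.171036 + (1-p)*24.359831] = 16.952912


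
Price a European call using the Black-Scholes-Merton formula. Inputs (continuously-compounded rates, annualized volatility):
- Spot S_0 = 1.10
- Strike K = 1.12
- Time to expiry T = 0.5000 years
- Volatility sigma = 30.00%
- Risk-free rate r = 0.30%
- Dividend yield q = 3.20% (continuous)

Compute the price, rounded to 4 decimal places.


d1 = (ln(S/K) + (r - q + 0.5*sigma^2) * T) / (sigma * sqrt(T)) = -0.04722769
d2 = d1 - sigma * sqrt(T) = -0.25935972
exp(-rT) = 0.99850112; exp(-qT) = 0.98412732
C = S_0 * exp(-qT) * N(d1) - K * exp(-rT) * N(d2)
N(d1) = 0.48116588; N(d2) = 0.39767885
C = 1.1000 * 0.98412732 * 0.48116588 - 1.1200 * 0.99850112 * 0.39767885 = 0.0761

Answer: Price = 0.0761


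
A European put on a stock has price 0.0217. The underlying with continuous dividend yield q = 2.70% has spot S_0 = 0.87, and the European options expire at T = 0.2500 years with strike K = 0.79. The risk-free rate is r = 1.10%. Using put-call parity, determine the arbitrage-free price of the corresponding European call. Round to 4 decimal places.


Put-call parity: C - P = S_0 * exp(-qT) - K * exp(-rT).
S_0 * exp(-qT) = 0.8700 * 0.99327273 = 0.86414728
K * exp(-rT) = 0.7900 * 0.99725378 = 0.78783048
C = P + S*exp(-qT) - K*exp(-rT)
C = 0.0217 + 0.86414728 - 0.78783048 = 0.0980

Answer: Call price = 0.0980


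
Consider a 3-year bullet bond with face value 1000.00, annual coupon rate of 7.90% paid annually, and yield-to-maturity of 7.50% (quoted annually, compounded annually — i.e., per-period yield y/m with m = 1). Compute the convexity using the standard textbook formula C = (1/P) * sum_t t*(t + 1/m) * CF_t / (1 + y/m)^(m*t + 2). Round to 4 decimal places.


Coupon per period c = face * coupon_rate / m = 79.000000
Periods per year m = 1; per-period yield y/m = 0.075000
Number of cashflows N = 3
Cashflows (t years, CF_t, discount factor 1/(1+y/m)^(m*t), PV):
  t = 1.0000: CF_t = 79.000000, DF = 0.930233, PV = 73.488372
  t = 2.0000: CF_t = 79.000000, DF = 0.865333, PV = 68.361276
  t = 3.0000: CF_t = 1079.000000, DF = 0.804961, PV = 868.552455
Price P = sum_t PV_t = 1010.402103
Convexity numerator sum_t t*(t + 1/m) * CF_t / (1+y/m)^(m*t + 2):
  t = 1.0000: term = 127.183770
  t = 2.0000: term = 354.931451
  t = 3.0000: term = 9019.041172
Convexity = (1/P) * sum = 9501.156393 / 1010.402103 = 9.403342

Answer: Convexity = 9.4033


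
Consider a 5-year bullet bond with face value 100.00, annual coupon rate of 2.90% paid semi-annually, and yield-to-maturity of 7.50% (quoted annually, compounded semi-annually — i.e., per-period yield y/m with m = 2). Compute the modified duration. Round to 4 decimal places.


Coupon per period c = face * coupon_rate / m = 1.450000
Periods per year m = 2; per-period yield y/m = 0.037500
Number of cashflows N = 10
Cashflows (t years, CF_t, discount factor 1/(1+y/m)^(m*t), PV):
  t = 0.5000: CF_t = 1.450000, DF = 0.963855, PV = 1.397590
  t = 1.0000: CF_t = 1.450000, DF = 0.929017, PV = 1.347075
  t = 1.5000: CF_t = 1.450000, DF = 0.895438, PV = 1.298386
  t = 2.0000: CF_t = 1.450000, DF = 0.863073, PV = 1.251456
  t = 2.5000: CF_t = 1.450000, DF = 0.831878, PV = 1.206223
  t = 3.0000: CF_t = 1.450000, DF = 0.801810, PV = 1.162624
  t = 3.5000: CF_t = 1.450000, DF = 0.772829, PV = 1.120602
  t = 4.0000: CF_t = 1.450000, DF = 0.744895, PV = 1.080098
  t = 4.5000: CF_t = 1.450000, DF = 0.717971, PV = 1.041058
  t = 5.0000: CF_t = 101.450000, DF = 0.692020, PV = 70.205477
Price P = sum_t PV_t = 81.110589
First compute Macaulay numerator sum_t t * PV_t:
  t * PV_t at t = 0.5000: 0.698795
  t * PV_t at t = 1.0000: 1.347075
  t * PV_t at t = 1.5000: 1.947578
  t * PV_t at t = 2.0000: 2.502912
  t * PV_t at t = 2.5000: 3.015557
  t * PV_t at t = 3.0000: 3.487873
  t * PV_t at t = 3.5000: 3.922106
  t * PV_t at t = 4.0000: 4.320392
  t * PV_t at t = 4.5000: 4.684762
  t * PV_t at t = 5.0000: 351.027387
Macaulay duration D = 376.954438 / 81.110589 = 4.647413
Modified duration = D / (1 + y/m) = 4.647413 / (1 + 0.037500) = 4.479435

Answer: Modified duration = 4.4794


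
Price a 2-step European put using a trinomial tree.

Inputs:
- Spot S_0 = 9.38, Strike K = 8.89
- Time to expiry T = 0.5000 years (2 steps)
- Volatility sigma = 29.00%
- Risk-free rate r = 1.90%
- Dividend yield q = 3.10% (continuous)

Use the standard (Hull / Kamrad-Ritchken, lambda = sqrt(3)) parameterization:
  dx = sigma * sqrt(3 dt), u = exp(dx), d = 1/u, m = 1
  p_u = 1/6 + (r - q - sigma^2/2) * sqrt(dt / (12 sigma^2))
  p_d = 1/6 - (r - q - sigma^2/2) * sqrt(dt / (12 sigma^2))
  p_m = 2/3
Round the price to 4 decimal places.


Answer: Price = V(0,0) = 0.5266

Derivation:
dt = T/N = 0.250000; dx = sigma*sqrt(3*dt) = 0.251147
u = exp(dx) = 1.285500; d = 1/u = 0.777908
p_u = 0.139765, p_m = 0.666667, p_d = 0.193568
Discount per step: exp(-r*dt) = 0.995261
Stock lattice S(k, j) with j the centered position index:
  k=0: S(0,+0) = 9.3800
  k=1: S(1,-1) = 7.2968; S(1,+0) = 9.3800; S(1,+1) = 12.0580
  k=2: S(2,-2) = 5.6762; S(2,-1) = 7.2968; S(2,+0) = 9.3800; S(2,+1) = 12.0580; S(2,+2) = 15.5005
Terminal payoffs V(N, j) = max(K - S_T, 0):
  V(2,-2) = 3.213783; V(2,-1) = 1.593226; V(2,+0) = 0.000000; V(2,+1) = 0.000000; V(2,+2) = 0.000000
Backward induction: V(k, j) = exp(-r*dt) * [p_u * V(k+1, j+1) + p_m * V(k+1, j) + p_d * V(k+1, j-1)]
  V(1,-1) = exp(-r*dt) * [p_u*0.000000 + p_m*1.593226 + p_d*3.213783] = 1.676255
  V(1,+0) = exp(-r*dt) * [p_u*0.000000 + p_m*0.000000 + p_d*1.593226] = 0.306936
  V(1,+1) = exp(-r*dt) * [p_u*0.000000 + p_m*0.000000 + p_d*0.000000] = 0.000000
  V(0,+0) = exp(-r*dt) * [p_u*0.000000 + p_m*0.306936 + p_d*1.676255] = 0.526587


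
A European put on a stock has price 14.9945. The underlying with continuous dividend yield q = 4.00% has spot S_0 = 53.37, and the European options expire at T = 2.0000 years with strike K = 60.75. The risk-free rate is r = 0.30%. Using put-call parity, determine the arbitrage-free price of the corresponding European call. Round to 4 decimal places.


Put-call parity: C - P = S_0 * exp(-qT) - K * exp(-rT).
S_0 * exp(-qT) = 53.3700 * 0.92311635 = 49.26671941
K * exp(-rT) = 60.7500 * 0.99401796 = 60.38659132
C = P + S*exp(-qT) - K*exp(-rT)
C = 14.9945 + 49.26671941 - 60.38659132 = 3.8746

Answer: Call price = 3.8746


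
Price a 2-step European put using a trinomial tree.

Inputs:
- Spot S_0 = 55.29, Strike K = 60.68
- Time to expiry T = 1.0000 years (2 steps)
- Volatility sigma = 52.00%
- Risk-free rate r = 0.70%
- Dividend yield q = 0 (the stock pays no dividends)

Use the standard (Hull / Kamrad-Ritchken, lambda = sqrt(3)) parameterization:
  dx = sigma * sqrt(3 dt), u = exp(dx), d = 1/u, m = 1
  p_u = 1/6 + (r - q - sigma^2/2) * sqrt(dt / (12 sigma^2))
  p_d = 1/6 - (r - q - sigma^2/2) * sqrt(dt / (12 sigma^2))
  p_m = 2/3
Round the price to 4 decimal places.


Answer: Price = V(0,0) = 13.7942

Derivation:
dt = T/N = 0.500000; dx = sigma*sqrt(3*dt) = 0.636867
u = exp(dx) = 1.890549; d = 1/u = 0.528947
p_u = 0.116342, p_m = 0.666667, p_d = 0.216991
Discount per step: exp(-r*dt) = 0.996506
Stock lattice S(k, j) with j the centered position index:
  k=0: S(0,+0) = 55.2900
  k=1: S(1,-1) = 29.2455; S(1,+0) = 55.2900; S(1,+1) = 104.5285
  k=2: S(2,-2) = 15.4693; S(2,-1) = 29.2455; S(2,+0) = 55.2900; S(2,+1) = 104.5285; S(2,+2) = 197.6162
Terminal payoffs V(N, j) = max(K - S_T, 0):
  V(2,-2) = 45.210700; V(2,-1) = 31.434529; V(2,+0) = 5.390000; V(2,+1) = 0.000000; V(2,+2) = 0.000000
Backward induction: V(k, j) = exp(-r*dt) * [p_u * V(k+1, j+1) + p_m * V(k+1, j) + p_d * V(k+1, j-1)]
  V(1,-1) = exp(-r*dt) * [p_u*5.390000 + p_m*31.434529 + p_d*45.210700] = 31.284072
  V(1,+0) = exp(-r*dt) * [p_u*0.000000 + p_m*5.390000 + p_d*31.434529] = 10.377960
  V(1,+1) = exp(-r*dt) * [p_u*0.000000 + p_m*0.000000 + p_d*5.390000] = 1.165496
  V(0,+0) = exp(-r*dt) * [p_u*1.165496 + p_m*10.377960 + p_d*31.284072] = 13.794238


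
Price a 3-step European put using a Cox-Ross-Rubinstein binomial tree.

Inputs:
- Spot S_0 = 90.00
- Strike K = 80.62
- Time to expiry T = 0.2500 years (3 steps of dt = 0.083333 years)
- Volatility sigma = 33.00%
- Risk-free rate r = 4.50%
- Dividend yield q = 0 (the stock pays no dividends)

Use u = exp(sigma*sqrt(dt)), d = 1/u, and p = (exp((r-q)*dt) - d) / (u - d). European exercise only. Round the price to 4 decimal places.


Answer: Price = V(0,0) = 1.6457

Derivation:
dt = T/N = 0.083333
u = exp(sigma*sqrt(dt)) = 1.099948; d = 1/u = 0.909134
p = (exp((r-q)*dt) - d) / (u - d) = 0.495892
Discount per step: exp(-r*dt) = 0.996257
Stock lattice S(k, i) with i counting down-moves:
  k=0: S(0,0) = 90.0000
  k=1: S(1,0) = 98.9953; S(1,1) = 81.8221
  k=2: S(2,0) = 108.8897; S(2,1) = 90.0000; S(2,2) = 74.3872
  k=3: S(3,0) = 119.7730; S(3,1) = 98.9953; S(3,2) = 81.8221; S(3,3) = 67.6279
Terminal payoffs V(N, i) = max(K - S_T, 0):
  V(3,0) = 0.000000; V(3,1) = 0.000000; V(3,2) = 0.000000; V(3,3) = 12.992055
Backward induction: V(k, i) = exp(-r*dt) * [p * V(k+1, i) + (1-p) * V(k+1, i+1)].
  V(2,0) = exp(-r*dt) * [p*0.000000 + (1-p)*0.000000] = 0.000000
  V(2,1) = exp(-r*dt) * [p*0.000000 + (1-p)*0.000000] = 0.000000
  V(2,2) = exp(-r*dt) * [p*0.000000 + (1-p)*12.992055] = 6.524887
  V(1,0) = exp(-r*dt) * [p*0.000000 + (1-p)*0.000000] = 0.000000
  V(1,1) = exp(-r*dt) * [p*0.000000 + (1-p)*6.524887] = 3.276937
  V(0,0) = exp(-r*dt) * [p*0.000000 + (1-p)*3.276937] = 1.645747


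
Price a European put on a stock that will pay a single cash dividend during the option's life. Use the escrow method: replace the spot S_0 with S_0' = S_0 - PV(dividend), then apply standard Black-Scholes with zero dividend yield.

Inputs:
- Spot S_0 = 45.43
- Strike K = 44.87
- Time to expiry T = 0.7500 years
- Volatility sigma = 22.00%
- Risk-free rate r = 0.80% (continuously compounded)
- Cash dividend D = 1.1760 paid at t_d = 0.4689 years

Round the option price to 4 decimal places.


PV(D) = D * exp(-r * t_d) = 1.1760 * 0.99625583 = 1.17159685
S_0' = S_0 - PV(D) = 45.4300 - 1.17159685 = 44.25840315
d1 = (ln(S_0'/K) + (r + sigma^2/2)*T) / (sigma*sqrt(T)) = 0.05472144
d2 = d1 - sigma*sqrt(T) = -0.13580415
exp(-rT) = 0.99401796
N(-d1) = 0.47818019; N(-d2) = 0.55401194
P = K * exp(-rT) * N(-d2) - S_0' * N(-d1) = 44.8700 * 0.99401796 * 0.55401194 - 44.25840315 * 0.47818019 = 3.5463

Answer: Price = 3.5463


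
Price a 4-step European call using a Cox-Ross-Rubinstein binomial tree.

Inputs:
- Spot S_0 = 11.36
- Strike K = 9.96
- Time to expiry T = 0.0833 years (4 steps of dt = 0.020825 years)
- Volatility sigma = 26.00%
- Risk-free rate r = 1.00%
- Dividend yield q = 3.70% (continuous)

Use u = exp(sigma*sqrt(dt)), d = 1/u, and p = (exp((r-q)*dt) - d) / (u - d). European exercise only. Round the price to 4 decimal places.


Answer: Price = V(0,0) = 1.3864

Derivation:
dt = T/N = 0.020825
u = exp(sigma*sqrt(dt)) = 1.038233; d = 1/u = 0.963175
p = (exp((r-q)*dt) - d) / (u - d) = 0.483132
Discount per step: exp(-r*dt) = 0.999792
Stock lattice S(k, i) with i counting down-moves:
  k=0: S(0,0) = 11.3600
  k=1: S(1,0) = 11.7943; S(1,1) = 10.9417
  k=2: S(2,0) = 12.2453; S(2,1) = 11.3600; S(2,2) = 10.5387
  k=3: S(3,0) = 12.7134; S(3,1) = 11.7943; S(3,2) = 10.9417; S(3,3) = 10.1506
  k=4: S(4,0) = 13.1995; S(4,1) = 12.2453; S(4,2) = 11.3600; S(4,3) = 10.5387; S(4,4) = 9.7769
Terminal payoffs V(N, i) = max(S_T - K, 0):
  V(4,0) = 3.239507; V(4,1) = 2.285260; V(4,2) = 1.400000; V(4,3) = 0.578739; V(4,4) = 0.000000
Backward induction: V(k, i) = exp(-r*dt) * [p * V(k+1, i) + (1-p) * V(k+1, i+1)].
  V(3,0) = exp(-r*dt) * [p*3.239507 + (1-p)*2.285260] = 2.745715
  V(3,1) = exp(-r*dt) * [p*2.285260 + (1-p)*1.400000] = 1.827317
  V(3,2) = exp(-r*dt) * [p*1.400000 + (1-p)*0.578739] = 0.975313
  V(3,3) = exp(-r*dt) * [p*0.578739 + (1-p)*0.000000] = 0.279549
  V(2,0) = exp(-r*dt) * [p*2.745715 + (1-p)*1.827317] = 2.270552
  V(2,1) = exp(-r*dt) * [p*1.827317 + (1-p)*0.975313] = 1.386655
  V(2,2) = exp(-r*dt) * [p*0.975313 + (1-p)*0.279549] = 0.615567
  V(1,0) = exp(-r*dt) * [p*2.270552 + (1-p)*1.386655] = 1.813316
  V(1,1) = exp(-r*dt) * [p*1.386655 + (1-p)*0.615567] = 0.987898
  V(0,0) = exp(-r*dt) * [p*1.813316 + (1-p)*0.987898] = 1.386395


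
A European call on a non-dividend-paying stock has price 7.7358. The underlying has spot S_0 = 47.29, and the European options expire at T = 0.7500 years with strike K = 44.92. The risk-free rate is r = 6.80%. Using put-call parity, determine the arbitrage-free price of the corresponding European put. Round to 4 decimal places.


Put-call parity: C - P = S_0 * exp(-qT) - K * exp(-rT).
S_0 * exp(-qT) = 47.2900 * 1.00000000 = 47.29000000
K * exp(-rT) = 44.9200 * 0.95027867 = 42.68651788
P = C - S*exp(-qT) + K*exp(-rT)
P = 7.7358 - 47.29000000 + 42.68651788 = 3.1323

Answer: Put price = 3.1323


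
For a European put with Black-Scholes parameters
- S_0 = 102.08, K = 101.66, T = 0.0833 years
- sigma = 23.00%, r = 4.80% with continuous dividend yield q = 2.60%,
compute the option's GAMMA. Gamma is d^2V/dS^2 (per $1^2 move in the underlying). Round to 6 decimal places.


Answer: Gamma = 0.058304

Derivation:
d1 = 0.1229066992; d2 = 0.0565246986
phi(d1) = 0.3959404089; exp(-qT) = 0.9978365437; exp(-rT) = 0.9960095830
Gamma = exp(-qT) * phi(d1) / (S * sigma * sqrt(T)) = 0.9978365437 * 0.3959404089 / (102.0800 * 0.2300 * 0.2886173938) = 0.058304


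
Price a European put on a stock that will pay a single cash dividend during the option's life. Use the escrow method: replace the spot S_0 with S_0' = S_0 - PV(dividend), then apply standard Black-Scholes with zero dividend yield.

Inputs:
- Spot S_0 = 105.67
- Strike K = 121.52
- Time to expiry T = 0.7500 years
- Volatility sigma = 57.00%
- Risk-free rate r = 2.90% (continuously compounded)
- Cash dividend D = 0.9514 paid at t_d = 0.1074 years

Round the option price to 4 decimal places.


Answer: Price = 29.5921

Derivation:
PV(D) = D * exp(-r * t_d) = 0.9514 * 0.99689025 = 0.94844138
S_0' = S_0 - PV(D) = 105.6700 - 0.94844138 = 104.72155862
d1 = (ln(S_0'/K) + (r + sigma^2/2)*T) / (sigma*sqrt(T)) = -0.01050646
d2 = d1 - sigma*sqrt(T) = -0.50414094
exp(-rT) = 0.97848483
N(-d1) = 0.50419140; N(-d2) = 0.69291883
P = K * exp(-rT) * N(-d2) - S_0' * N(-d1) = 121.5200 * 0.97848483 * 0.69291883 - 104.72155862 * 0.50419140 = 29.5921


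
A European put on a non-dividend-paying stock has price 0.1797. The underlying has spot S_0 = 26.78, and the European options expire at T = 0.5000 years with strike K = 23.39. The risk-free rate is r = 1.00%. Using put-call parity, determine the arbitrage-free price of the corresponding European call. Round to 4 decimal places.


Put-call parity: C - P = S_0 * exp(-qT) - K * exp(-rT).
S_0 * exp(-qT) = 26.7800 * 1.00000000 = 26.78000000
K * exp(-rT) = 23.3900 * 0.99501248 = 23.27334189
C = P + S*exp(-qT) - K*exp(-rT)
C = 0.1797 + 26.78000000 - 23.27334189 = 3.6864

Answer: Call price = 3.6864


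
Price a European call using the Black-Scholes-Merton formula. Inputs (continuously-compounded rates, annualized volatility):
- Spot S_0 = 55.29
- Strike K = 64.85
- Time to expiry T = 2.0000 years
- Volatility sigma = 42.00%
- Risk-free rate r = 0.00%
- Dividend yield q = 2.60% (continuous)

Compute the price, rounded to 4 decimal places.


d1 = (ln(S/K) + (r - q + 0.5*sigma^2) * T) / (sigma * sqrt(T)) = -0.05906842
d2 = d1 - sigma * sqrt(T) = -0.65303811
exp(-rT) = 1.00000000; exp(-qT) = 0.94932887
C = S_0 * exp(-qT) * N(d1) - K * exp(-rT) * N(d2)
N(d1) = 0.47644881; N(d2) = 0.25686585
C = 55.2900 * 0.94932887 * 0.47644881 - 64.8500 * 1.00000000 * 0.25686585 = 8.3503

Answer: Price = 8.3503


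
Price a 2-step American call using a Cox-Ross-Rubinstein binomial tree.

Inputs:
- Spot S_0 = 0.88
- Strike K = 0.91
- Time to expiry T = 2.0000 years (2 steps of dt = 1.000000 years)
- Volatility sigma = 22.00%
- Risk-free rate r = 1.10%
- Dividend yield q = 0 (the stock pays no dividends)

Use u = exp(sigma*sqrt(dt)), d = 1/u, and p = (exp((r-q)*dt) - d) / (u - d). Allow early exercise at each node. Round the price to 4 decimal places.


dt = T/N = 1.000000
u = exp(sigma*sqrt(dt)) = 1.246077; d = 1/u = 0.802519
p = (exp((r-q)*dt) - d) / (u - d) = 0.470157
Discount per step: exp(-r*dt) = 0.989060
Stock lattice S(k, i) with i counting down-moves:
  k=0: S(0,0) = 0.8800
  k=1: S(1,0) = 1.0965; S(1,1) = 0.7062
  k=2: S(2,0) = 1.3664; S(2,1) = 0.8800; S(2,2) = 0.5668
Terminal payoffs V(N, i) = max(S_T - K, 0):
  V(2,0) = 0.456382; V(2,1) = 0.000000; V(2,2) = 0.000000
Backward induction: V(k, i) = exp(-r*dt) * [p * V(k+1, i) + (1-p) * V(k+1, i+1)]; then take max(V_cont, immediate exercise) for American.
  V(1,0) = exp(-r*dt) * [p*0.456382 + (1-p)*0.000000] = 0.212224; exercise = 0.186548; V(1,0) = max -> 0.212224
  V(1,1) = exp(-r*dt) * [p*0.000000 + (1-p)*0.000000] = 0.000000; exercise = 0.000000; V(1,1) = max -> 0.000000
  V(0,0) = exp(-r*dt) * [p*0.212224 + (1-p)*0.000000] = 0.098687; exercise = 0.000000; V(0,0) = max -> 0.098687

Answer: Price = V(0,0) = 0.0987


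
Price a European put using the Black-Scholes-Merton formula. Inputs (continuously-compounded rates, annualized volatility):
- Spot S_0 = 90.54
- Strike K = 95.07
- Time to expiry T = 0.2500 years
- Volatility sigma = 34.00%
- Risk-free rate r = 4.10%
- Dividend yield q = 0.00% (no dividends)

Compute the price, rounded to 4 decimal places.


d1 = (ln(S/K) + (r - q + 0.5*sigma^2) * T) / (sigma * sqrt(T)) = -0.14189247
d2 = d1 - sigma * sqrt(T) = -0.31189247
exp(-rT) = 0.98980235; exp(-qT) = 1.00000000
P = K * exp(-rT) * N(-d2) - S_0 * exp(-qT) * N(-d1)
N(-d1) = 0.55641753; N(-d2) = 0.62243888
P = 95.0700 * 0.98980235 * 0.62243888 - 90.5400 * 1.00000000 * 0.55641753 = 8.1938

Answer: Price = 8.1938


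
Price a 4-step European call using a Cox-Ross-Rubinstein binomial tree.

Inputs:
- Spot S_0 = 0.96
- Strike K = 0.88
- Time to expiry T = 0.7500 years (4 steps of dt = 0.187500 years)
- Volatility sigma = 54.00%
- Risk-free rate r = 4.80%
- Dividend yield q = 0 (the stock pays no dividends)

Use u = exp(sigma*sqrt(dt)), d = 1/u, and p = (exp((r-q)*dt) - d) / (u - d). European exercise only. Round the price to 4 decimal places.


dt = T/N = 0.187500
u = exp(sigma*sqrt(dt)) = 1.263426; d = 1/u = 0.791499
p = (exp((r-q)*dt) - d) / (u - d) = 0.460965
Discount per step: exp(-r*dt) = 0.991040
Stock lattice S(k, i) with i counting down-moves:
  k=0: S(0,0) = 0.9600
  k=1: S(1,0) = 1.2129; S(1,1) = 0.7598
  k=2: S(2,0) = 1.5324; S(2,1) = 0.9600; S(2,2) = 0.6014
  k=3: S(3,0) = 1.9361; S(3,1) = 1.2129; S(3,2) = 0.7598; S(3,3) = 0.4760
  k=4: S(4,0) = 2.4461; S(4,1) = 1.5324; S(4,2) = 0.9600; S(4,3) = 0.6014; S(4,4) = 0.3768
Terminal payoffs V(N, i) = max(S_T - K, 0):
  V(4,0) = 1.566077; V(4,1) = 0.652395; V(4,2) = 0.080000; V(4,3) = 0.000000; V(4,4) = 0.000000
Backward induction: V(k, i) = exp(-r*dt) * [p * V(k+1, i) + (1-p) * V(k+1, i+1)].
  V(3,0) = exp(-r*dt) * [p*1.566077 + (1-p)*0.652395] = 1.063951
  V(3,1) = exp(-r*dt) * [p*0.652395 + (1-p)*0.080000] = 0.340773
  V(3,2) = exp(-r*dt) * [p*0.080000 + (1-p)*0.000000] = 0.036547
  V(3,3) = exp(-r*dt) * [p*0.000000 + (1-p)*0.000000] = 0.000000
  V(2,0) = exp(-r*dt) * [p*1.063951 + (1-p)*0.340773] = 0.668093
  V(2,1) = exp(-r*dt) * [p*0.340773 + (1-p)*0.036547] = 0.175201
  V(2,2) = exp(-r*dt) * [p*0.036547 + (1-p)*0.000000] = 0.016696
  V(1,0) = exp(-r*dt) * [p*0.668093 + (1-p)*0.175201] = 0.398801
  V(1,1) = exp(-r*dt) * [p*0.175201 + (1-p)*0.016696] = 0.088957
  V(0,0) = exp(-r*dt) * [p*0.398801 + (1-p)*0.088957] = 0.229708

Answer: Price = V(0,0) = 0.2297


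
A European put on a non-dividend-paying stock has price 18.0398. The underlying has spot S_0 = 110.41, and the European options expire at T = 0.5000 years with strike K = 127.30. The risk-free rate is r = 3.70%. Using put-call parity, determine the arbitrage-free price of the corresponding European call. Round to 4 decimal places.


Put-call parity: C - P = S_0 * exp(-qT) - K * exp(-rT).
S_0 * exp(-qT) = 110.4100 * 1.00000000 = 110.41000000
K * exp(-rT) = 127.3000 * 0.98167007 = 124.96660050
C = P + S*exp(-qT) - K*exp(-rT)
C = 18.0398 + 110.41000000 - 124.96660050 = 3.4832

Answer: Call price = 3.4832


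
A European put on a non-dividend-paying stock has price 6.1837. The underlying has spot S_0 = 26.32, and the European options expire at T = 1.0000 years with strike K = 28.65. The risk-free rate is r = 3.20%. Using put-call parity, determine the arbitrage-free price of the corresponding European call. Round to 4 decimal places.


Put-call parity: C - P = S_0 * exp(-qT) - K * exp(-rT).
S_0 * exp(-qT) = 26.3200 * 1.00000000 = 26.32000000
K * exp(-rT) = 28.6500 * 0.96850658 = 27.74771358
C = P + S*exp(-qT) - K*exp(-rT)
C = 6.1837 + 26.32000000 - 27.74771358 = 4.7560

Answer: Call price = 4.7560


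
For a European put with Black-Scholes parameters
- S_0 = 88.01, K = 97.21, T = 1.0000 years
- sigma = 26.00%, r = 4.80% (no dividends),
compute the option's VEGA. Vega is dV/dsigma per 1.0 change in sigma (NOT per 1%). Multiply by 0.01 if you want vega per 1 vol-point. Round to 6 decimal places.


Answer: Vega = 35.030348

Derivation:
d1 = -0.0677813171; d2 = -0.3277813171
phi(d1) = 0.3980269005; exp(-qT) = 1.0000000000; exp(-rT) = 0.9531337871
Vega = S * exp(-qT) * phi(d1) * sqrt(T) = 88.0100 * 1.0000000000 * 0.3980269005 * 1.0000000000 = 35.030348


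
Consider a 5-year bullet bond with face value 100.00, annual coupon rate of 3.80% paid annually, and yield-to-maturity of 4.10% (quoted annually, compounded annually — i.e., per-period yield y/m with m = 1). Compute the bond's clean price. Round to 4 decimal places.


Answer: Price = 98.6682

Derivation:
Coupon per period c = face * coupon_rate / m = 3.800000
Periods per year m = 1; per-period yield y/m = 0.041000
Number of cashflows N = 5
Cashflows (t years, CF_t, discount factor 1/(1+y/m)^(m*t), PV):
  t = 1.0000: CF_t = 3.800000, DF = 0.960615, PV = 3.650336
  t = 2.0000: CF_t = 3.800000, DF = 0.922781, PV = 3.506567
  t = 3.0000: CF_t = 3.800000, DF = 0.886437, PV = 3.368460
  t = 4.0000: CF_t = 3.800000, DF = 0.851524, PV = 3.235793
  t = 5.0000: CF_t = 103.800000, DF = 0.817987, PV = 84.907041
Price P = sum_t PV_t = 98.668197


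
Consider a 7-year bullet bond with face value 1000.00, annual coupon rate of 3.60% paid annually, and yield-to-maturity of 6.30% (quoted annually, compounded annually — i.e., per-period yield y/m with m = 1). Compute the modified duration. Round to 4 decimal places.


Coupon per period c = face * coupon_rate / m = 36.000000
Periods per year m = 1; per-period yield y/m = 0.063000
Number of cashflows N = 7
Cashflows (t years, CF_t, discount factor 1/(1+y/m)^(m*t), PV):
  t = 1.0000: CF_t = 36.000000, DF = 0.940734, PV = 33.866416
  t = 2.0000: CF_t = 36.000000, DF = 0.884980, PV = 31.859281
  t = 3.0000: CF_t = 36.000000, DF = 0.832531, PV = 29.971102
  t = 4.0000: CF_t = 36.000000, DF = 0.783190, PV = 28.194828
  t = 5.0000: CF_t = 36.000000, DF = 0.736773, PV = 26.523826
  t = 6.0000: CF_t = 36.000000, DF = 0.693107, PV = 24.951859
  t = 7.0000: CF_t = 1036.000000, DF = 0.652029, PV = 675.502411
Price P = sum_t PV_t = 850.869723
First compute Macaulay numerator sum_t t * PV_t:
  t * PV_t at t = 1.0000: 33.866416
  t * PV_t at t = 2.0000: 63.718562
  t * PV_t at t = 3.0000: 89.913305
  t * PV_t at t = 4.0000: 112.779310
  t * PV_t at t = 5.0000: 132.619132
  t * PV_t at t = 6.0000: 149.711156
  t * PV_t at t = 7.0000: 4728.516880
Macaulay duration D = 5311.124762 / 850.869723 = 6.241995
Modified duration = D / (1 + y/m) = 6.241995 / (1 + 0.063000) = 5.872056

Answer: Modified duration = 5.8721


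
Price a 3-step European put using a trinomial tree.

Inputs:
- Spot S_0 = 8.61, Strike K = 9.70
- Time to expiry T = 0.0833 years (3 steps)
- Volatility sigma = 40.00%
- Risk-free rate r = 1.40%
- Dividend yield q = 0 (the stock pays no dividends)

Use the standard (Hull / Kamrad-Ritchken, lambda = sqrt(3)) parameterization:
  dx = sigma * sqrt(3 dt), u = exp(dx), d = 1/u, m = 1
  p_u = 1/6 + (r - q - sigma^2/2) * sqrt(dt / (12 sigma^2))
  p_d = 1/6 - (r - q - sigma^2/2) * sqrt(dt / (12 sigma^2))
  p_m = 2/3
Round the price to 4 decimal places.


Answer: Price = V(0,0) = 1.1463

Derivation:
dt = T/N = 0.027767; dx = sigma*sqrt(3*dt) = 0.115447
u = exp(dx) = 1.122375; d = 1/u = 0.890968
p_u = 0.158730, p_m = 0.666667, p_d = 0.174604
Discount per step: exp(-r*dt) = 0.999611
Stock lattice S(k, j) with j the centered position index:
  k=0: S(0,+0) = 8.6100
  k=1: S(1,-1) = 7.6712; S(1,+0) = 8.6100; S(1,+1) = 9.6636
  k=2: S(2,-2) = 6.8348; S(2,-1) = 7.6712; S(2,+0) = 8.6100; S(2,+1) = 9.6636; S(2,+2) = 10.8462
  k=3: S(3,-3) = 6.0896; S(3,-2) = 6.8348; S(3,-1) = 7.6712; S(3,+0) = 8.6100; S(3,+1) = 9.6636; S(3,+2) = 10.8462; S(3,+3) = 12.1735
Terminal payoffs V(N, j) = max(K - S_T, 0):
  V(3,-3) = 3.610394; V(3,-2) = 2.865178; V(3,-1) = 2.028767; V(3,+0) = 1.090000; V(3,+1) = 0.036351; V(3,+2) = 0.000000; V(3,+3) = 0.000000
Backward induction: V(k, j) = exp(-r*dt) * [p_u * V(k+1, j+1) + p_m * V(k+1, j) + p_d * V(k+1, j-1)]
  V(2,-2) = exp(-r*dt) * [p_u*2.028767 + p_m*2.865178 + p_d*3.610394] = 2.861420
  V(2,-1) = exp(-r*dt) * [p_u*1.090000 + p_m*2.028767 + p_d*2.865178] = 2.025010
  V(2,+0) = exp(-r*dt) * [p_u*0.036351 + p_m*1.090000 + p_d*2.028767] = 1.086244
  V(2,+1) = exp(-r*dt) * [p_u*0.000000 + p_m*0.036351 + p_d*1.090000] = 0.214469
  V(2,+2) = exp(-r*dt) * [p_u*0.000000 + p_m*0.000000 + p_d*0.036351] = 0.006345
  V(1,-1) = exp(-r*dt) * [p_u*1.086244 + p_m*2.025010 + p_d*2.861420] = 2.021254
  V(1,+0) = exp(-r*dt) * [p_u*0.214469 + p_m*1.086244 + p_d*2.025010] = 1.111348
  V(1,+1) = exp(-r*dt) * [p_u*0.006345 + p_m*0.214469 + p_d*1.086244] = 0.333519
  V(0,+0) = exp(-r*dt) * [p_u*0.333519 + p_m*1.111348 + p_d*2.021254] = 1.146310


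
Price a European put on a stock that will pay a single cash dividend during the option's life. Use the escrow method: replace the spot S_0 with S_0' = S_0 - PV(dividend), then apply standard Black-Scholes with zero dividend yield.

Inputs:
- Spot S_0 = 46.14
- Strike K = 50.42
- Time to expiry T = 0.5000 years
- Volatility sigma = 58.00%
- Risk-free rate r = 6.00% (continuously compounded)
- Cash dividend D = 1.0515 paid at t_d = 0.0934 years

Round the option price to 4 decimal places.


Answer: Price = 9.7047

Derivation:
PV(D) = D * exp(-r * t_d) = 1.0515 * 0.99441167 = 1.04562387
S_0' = S_0 - PV(D) = 46.1400 - 1.04562387 = 45.09437613
d1 = (ln(S_0'/K) + (r + sigma^2/2)*T) / (sigma*sqrt(T)) = 0.00602167
d2 = d1 - sigma*sqrt(T) = -0.40410026
exp(-rT) = 0.97044553
N(-d1) = 0.49759772; N(-d2) = 0.65693050
P = K * exp(-rT) * N(-d2) - S_0' * N(-d1) = 50.4200 * 0.97044553 * 0.65693050 - 45.09437613 * 0.49759772 = 9.7047


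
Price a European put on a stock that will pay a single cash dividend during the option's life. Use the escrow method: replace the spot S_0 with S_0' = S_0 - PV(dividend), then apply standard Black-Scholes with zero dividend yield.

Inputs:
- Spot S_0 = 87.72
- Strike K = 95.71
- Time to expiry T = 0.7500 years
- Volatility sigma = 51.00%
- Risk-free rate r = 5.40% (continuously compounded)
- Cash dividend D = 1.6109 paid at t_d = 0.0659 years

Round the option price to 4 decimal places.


PV(D) = D * exp(-r * t_d) = 1.6109 * 0.99644772 = 1.60517764
S_0' = S_0 - PV(D) = 87.7200 - 1.60517764 = 86.11482236
d1 = (ln(S_0'/K) + (r + sigma^2/2)*T) / (sigma*sqrt(T)) = 0.07334899
d2 = d1 - sigma*sqrt(T) = -0.36832397
exp(-rT) = 0.96030916
N(-d1) = 0.47076421; N(-d2) = 0.64368416
P = K * exp(-rT) * N(-d2) - S_0' * N(-d1) = 95.7100 * 0.96030916 * 0.64368416 - 86.11482236 * 0.47076421 = 18.6220

Answer: Price = 18.6220


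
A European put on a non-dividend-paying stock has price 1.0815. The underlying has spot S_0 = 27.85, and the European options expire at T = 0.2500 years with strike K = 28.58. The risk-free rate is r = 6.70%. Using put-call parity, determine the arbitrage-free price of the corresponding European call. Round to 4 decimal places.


Put-call parity: C - P = S_0 * exp(-qT) - K * exp(-rT).
S_0 * exp(-qT) = 27.8500 * 1.00000000 = 27.85000000
K * exp(-rT) = 28.5800 * 0.98338950 = 28.10527195
C = P + S*exp(-qT) - K*exp(-rT)
C = 1.0815 + 27.85000000 - 28.10527195 = 0.8262

Answer: Call price = 0.8262


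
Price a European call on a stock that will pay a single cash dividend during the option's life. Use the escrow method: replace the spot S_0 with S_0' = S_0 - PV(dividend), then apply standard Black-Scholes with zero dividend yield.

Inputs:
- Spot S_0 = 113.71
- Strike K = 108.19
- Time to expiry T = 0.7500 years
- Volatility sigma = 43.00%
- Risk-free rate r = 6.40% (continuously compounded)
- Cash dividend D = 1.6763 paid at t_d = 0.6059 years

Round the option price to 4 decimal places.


Answer: Price = 20.7765

Derivation:
PV(D) = D * exp(-r * t_d) = 1.6763 * 0.96196463 = 1.61254130
S_0' = S_0 - PV(D) = 113.7100 - 1.61254130 = 112.09745870
d1 = (ln(S_0'/K) + (r + sigma^2/2)*T) / (sigma*sqrt(T)) = 0.41036773
d2 = d1 - sigma*sqrt(T) = 0.03797681
exp(-rT) = 0.95313379
N(d1) = 0.65923189; N(d2) = 0.51514691
C = S_0' * N(d1) - K * exp(-rT) * N(d2) = 112.09745870 * 0.65923189 - 108.1900 * 0.95313379 * 0.51514691 = 20.7765


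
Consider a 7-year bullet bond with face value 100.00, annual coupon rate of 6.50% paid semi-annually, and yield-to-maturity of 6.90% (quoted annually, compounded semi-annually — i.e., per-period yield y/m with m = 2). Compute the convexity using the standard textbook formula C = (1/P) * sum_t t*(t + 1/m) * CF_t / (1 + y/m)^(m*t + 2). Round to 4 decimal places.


Answer: Convexity = 37.2628

Derivation:
Coupon per period c = face * coupon_rate / m = 3.250000
Periods per year m = 2; per-period yield y/m = 0.034500
Number of cashflows N = 14
Cashflows (t years, CF_t, discount factor 1/(1+y/m)^(m*t), PV):
  t = 0.5000: CF_t = 3.250000, DF = 0.966651, PV = 3.141614
  t = 1.0000: CF_t = 3.250000, DF = 0.934413, PV = 3.036843
  t = 1.5000: CF_t = 3.250000, DF = 0.903251, PV = 2.935566
  t = 2.0000: CF_t = 3.250000, DF = 0.873128, PV = 2.837667
  t = 2.5000: CF_t = 3.250000, DF = 0.844010, PV = 2.743032
  t = 3.0000: CF_t = 3.250000, DF = 0.815863, PV = 2.651553
  t = 3.5000: CF_t = 3.250000, DF = 0.788654, PV = 2.563126
  t = 4.0000: CF_t = 3.250000, DF = 0.762353, PV = 2.477647
  t = 4.5000: CF_t = 3.250000, DF = 0.736929, PV = 2.395019
  t = 5.0000: CF_t = 3.250000, DF = 0.712353, PV = 2.315146
  t = 5.5000: CF_t = 3.250000, DF = 0.688596, PV = 2.237937
  t = 6.0000: CF_t = 3.250000, DF = 0.665632, PV = 2.163303
  t = 6.5000: CF_t = 3.250000, DF = 0.643433, PV = 2.091158
  t = 7.0000: CF_t = 103.250000, DF = 0.621975, PV = 64.218940
Price P = sum_t PV_t = 97.808552
Convexity numerator sum_t t*(t + 1/m) * CF_t / (1+y/m)^(m*t + 2):
  t = 0.5000: term = 1.467783
  t = 1.0000: term = 4.256500
  t = 1.5000: term = 8.229096
  t = 2.0000: term = 13.257767
  t = 2.5000: term = 19.223442
  t = 3.0000: term = 26.015292
  t = 3.5000: term = 33.530262
  t = 4.0000: term = 41.672631
  t = 4.5000: term = 50.353589
  t = 5.0000: term = 59.490842
  t = 5.5000: term = 69.008226
  t = 6.0000: term = 78.835357
  t = 6.5000: term = 88.907282
  t = 7.0000: term = 3150.369133
Convexity = (1/P) * sum = 3644.617203 / 97.808552 = 37.262766


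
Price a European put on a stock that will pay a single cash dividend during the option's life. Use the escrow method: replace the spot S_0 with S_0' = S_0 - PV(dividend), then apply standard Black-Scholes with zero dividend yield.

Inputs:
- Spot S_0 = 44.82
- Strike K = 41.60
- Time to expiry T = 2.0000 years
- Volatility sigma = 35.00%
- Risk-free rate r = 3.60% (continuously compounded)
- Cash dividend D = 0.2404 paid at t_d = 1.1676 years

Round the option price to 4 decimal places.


PV(D) = D * exp(-r * t_d) = 0.2404 * 0.95883756 = 0.23050455
S_0' = S_0 - PV(D) = 44.8200 - 0.23050455 = 44.58949545
d1 = (ln(S_0'/K) + (r + sigma^2/2)*T) / (sigma*sqrt(T)) = 0.53315475
d2 = d1 - sigma*sqrt(T) = 0.03818000
exp(-rT) = 0.93053090
N(-d1) = 0.29696323; N(-d2) = 0.48477208
P = K * exp(-rT) * N(-d2) - S_0' * N(-d1) = 41.6000 * 0.93053090 * 0.48477208 - 44.58949545 * 0.29696323 = 5.5241

Answer: Price = 5.5241
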